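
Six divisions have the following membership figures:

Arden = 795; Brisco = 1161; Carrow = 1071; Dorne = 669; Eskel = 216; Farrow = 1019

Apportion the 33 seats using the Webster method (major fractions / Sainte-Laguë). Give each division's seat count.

Standard divisor 4931/33 ≈ 149.424; standard quotas: Arden 5.320, Brisco 7.770, Carrow 7.168, Dorne 4.477, Eskel 1.446, Farrow 6.820.
Rounding to the nearest integer gives 5, 8, 7, 4, 1, 7 = 32 seats, so the divisor must be adjusted.
With modified divisor 147: modified quotas Arden 5.408, Brisco 7.898, Carrow 7.286, Dorne 4.551, Eskel 1.469, Farrow 6.932.
Rounding to the nearest integer: Arden 5, Brisco 8, Carrow 7, Dorne 5, Eskel 1, Farrow 7 (total 33).

Arden: 5, Brisco: 8, Carrow: 7, Dorne: 5, Eskel: 1, Farrow: 7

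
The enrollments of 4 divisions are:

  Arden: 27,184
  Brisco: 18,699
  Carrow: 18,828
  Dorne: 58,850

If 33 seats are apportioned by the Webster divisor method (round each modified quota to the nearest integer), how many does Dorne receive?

Standard divisor 123561/33 ≈ 3744.273; standard quotas: Arden 7.260, Brisco 4.994, Carrow 5.028, Dorne 15.717.
Rounding to the nearest integer gives Arden 7, Brisco 5, Carrow 5, Dorne 16 — total 33, matching the house size, so no adjustment is needed.
Dorne receives 16.

16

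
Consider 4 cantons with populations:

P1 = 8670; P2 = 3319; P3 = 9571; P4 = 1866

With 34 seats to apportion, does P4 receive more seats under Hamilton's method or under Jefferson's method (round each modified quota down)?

Hamilton

Hamilton: P1 12, P2 5, P3 14, P4 3.
Jefferson: P1 13, P2 5, P3 14, P4 2.
P4 gets 3 under Hamilton and 2 under Jefferson.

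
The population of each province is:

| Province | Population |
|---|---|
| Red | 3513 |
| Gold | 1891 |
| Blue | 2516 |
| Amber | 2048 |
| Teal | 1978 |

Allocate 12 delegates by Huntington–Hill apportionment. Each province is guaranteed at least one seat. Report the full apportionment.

Red: 3; Gold: 2; Blue: 3; Amber: 2; Teal: 2

With divisor 1021: modified quotas Red 3.441, Gold 1.852, Blue 2.464, Amber 2.006, Teal 1.937.
Geometric-mean thresholds: Red √(3·4)=3.464, Gold √(1·2)=1.414, Blue √(2·3)=2.449, Amber √(2·3)=2.449, Teal √(1·2)=1.414.
Each quota rounded against its threshold gives Red 3, Gold 2, Blue 3, Amber 2, Teal 2 (total 12).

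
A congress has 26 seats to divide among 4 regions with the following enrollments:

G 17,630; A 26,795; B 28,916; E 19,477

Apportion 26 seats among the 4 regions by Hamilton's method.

G 5; A 8; B 8; E 5

The standard divisor is 92818/26 ≈ 3569.923.
Standard quotas: G 4.9385, A 7.5058, B 8.0999, E 5.4559.
Lower quotas: G 4, A 7, B 8, E 5 (sum 24, leaving 2 seats).
Remainders in descending order: G 0.9385, A 0.5058, E 0.4559, B 0.0999.
The surplus seats go to G, A.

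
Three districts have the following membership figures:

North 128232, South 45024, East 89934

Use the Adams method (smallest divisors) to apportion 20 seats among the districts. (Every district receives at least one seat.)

Standard divisor 263190/20 ≈ 13159.5; standard quotas: North 9.744, South 3.421, East 6.834.
Rounding up gives 10, 4, 7 = 21 seats, so the divisor must be adjusted.
With modified divisor 14600: modified quotas North 8.783, South 3.084, East 6.160.
Rounding up: North 9, South 4, East 7 (total 20).

North: 9, South: 4, East: 7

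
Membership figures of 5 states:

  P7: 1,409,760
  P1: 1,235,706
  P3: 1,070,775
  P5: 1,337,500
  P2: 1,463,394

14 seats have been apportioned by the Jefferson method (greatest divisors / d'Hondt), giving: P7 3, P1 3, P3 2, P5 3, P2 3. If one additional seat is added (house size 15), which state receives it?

Priority for the next seat is population ÷ (current seats + 1).
Priorities: P7 352440.000, P1 308926.500, P3 356925.000, P5 334375.000, P2 365848.500.
Highest priority: P2.

P2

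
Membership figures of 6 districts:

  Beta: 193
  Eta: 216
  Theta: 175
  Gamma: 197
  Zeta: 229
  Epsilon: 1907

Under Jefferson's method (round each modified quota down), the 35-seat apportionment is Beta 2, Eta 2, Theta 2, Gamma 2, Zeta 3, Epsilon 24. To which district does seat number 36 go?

Priority for the next seat is population ÷ (current seats + 1).
Priorities: Beta 64.333, Eta 72.000, Theta 58.333, Gamma 65.667, Zeta 57.250, Epsilon 76.280.
Highest priority: Epsilon.

Epsilon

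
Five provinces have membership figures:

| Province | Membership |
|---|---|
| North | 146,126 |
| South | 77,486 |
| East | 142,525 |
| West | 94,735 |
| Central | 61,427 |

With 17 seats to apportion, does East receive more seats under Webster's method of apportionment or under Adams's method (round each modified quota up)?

Webster

Webster: North 5, South 2, East 5, West 3, Central 2.
Adams: North 5, South 3, East 4, West 3, Central 2.
East gets 5 under Webster and 4 under Adams.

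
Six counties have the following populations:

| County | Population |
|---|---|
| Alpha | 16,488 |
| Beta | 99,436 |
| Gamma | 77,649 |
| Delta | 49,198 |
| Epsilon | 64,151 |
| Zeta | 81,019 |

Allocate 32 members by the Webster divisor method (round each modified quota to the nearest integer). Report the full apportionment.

Standard divisor 387941/32 ≈ 12123.156; standard quotas: Alpha 1.360, Beta 8.202, Gamma 6.405, Delta 4.058, Epsilon 5.292, Zeta 6.683.
Rounding to the nearest integer gives 1, 8, 6, 4, 5, 7 = 31 seats, so the divisor must be adjusted.
With modified divisor 11800: modified quotas Alpha 1.397, Beta 8.427, Gamma 6.580, Delta 4.169, Epsilon 5.437, Zeta 6.866.
Rounding to the nearest integer: Alpha 1, Beta 8, Gamma 7, Delta 4, Epsilon 5, Zeta 7 (total 32).

Alpha=1, Beta=8, Gamma=7, Delta=4, Epsilon=5, Zeta=7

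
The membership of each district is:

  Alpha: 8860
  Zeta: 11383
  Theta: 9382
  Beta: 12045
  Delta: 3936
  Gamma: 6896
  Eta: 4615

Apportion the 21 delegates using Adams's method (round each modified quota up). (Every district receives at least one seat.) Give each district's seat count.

Standard divisor 57117/21 ≈ 2719.857; standard quotas: Alpha 3.258, Zeta 4.185, Theta 3.449, Beta 4.429, Delta 1.447, Gamma 2.535, Eta 1.697.
Rounding up gives 4, 5, 4, 5, 2, 3, 2 = 25 seats, so the divisor must be adjusted.
With modified divisor 3300: modified quotas Alpha 2.685, Zeta 3.449, Theta 2.843, Beta 3.650, Delta 1.193, Gamma 2.090, Eta 1.398.
Rounding up: Alpha 3, Zeta 4, Theta 3, Beta 4, Delta 2, Gamma 3, Eta 2 (total 21).

Alpha 3; Zeta 4; Theta 3; Beta 4; Delta 2; Gamma 3; Eta 2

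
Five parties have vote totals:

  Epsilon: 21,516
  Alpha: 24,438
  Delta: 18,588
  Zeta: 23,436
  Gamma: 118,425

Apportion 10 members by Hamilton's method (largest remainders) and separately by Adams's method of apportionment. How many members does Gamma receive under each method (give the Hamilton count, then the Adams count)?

6 and 5

Hamilton: Epsilon 1, Alpha 1, Delta 1, Zeta 1, Gamma 6.
Adams: Epsilon 1, Alpha 2, Delta 1, Zeta 1, Gamma 5.
Gamma gets 6 under Hamilton and 5 under Adams.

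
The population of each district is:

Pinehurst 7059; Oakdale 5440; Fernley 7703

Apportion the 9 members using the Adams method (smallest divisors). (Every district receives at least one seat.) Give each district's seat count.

Pinehurst 3; Oakdale 3; Fernley 3

Standard divisor 20202/9 ≈ 2244.667; standard quotas: Pinehurst 3.145, Oakdale 2.424, Fernley 3.432.
Rounding up gives 4, 3, 4 = 11 seats, so the divisor must be adjusted.
With modified divisor 2600: modified quotas Pinehurst 2.715, Oakdale 2.092, Fernley 2.963.
Rounding up: Pinehurst 3, Oakdale 3, Fernley 3 (total 9).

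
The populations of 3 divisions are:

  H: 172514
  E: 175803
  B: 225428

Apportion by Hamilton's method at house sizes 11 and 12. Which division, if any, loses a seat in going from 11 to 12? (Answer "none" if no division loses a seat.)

none

At 11 seats: H 3, E 4, B 4.
At 12 seats: H 3, E 4, B 5.
No division's allocation decreased.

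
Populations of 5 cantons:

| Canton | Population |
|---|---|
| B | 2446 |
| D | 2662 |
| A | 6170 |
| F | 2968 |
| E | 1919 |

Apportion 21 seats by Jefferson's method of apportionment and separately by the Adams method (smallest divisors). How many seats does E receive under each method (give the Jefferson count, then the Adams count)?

2 and 3

Jefferson: B 3, D 3, A 9, F 4, E 2.
Adams: B 3, D 4, A 7, F 4, E 3.
E gets 2 under Jefferson and 3 under Adams.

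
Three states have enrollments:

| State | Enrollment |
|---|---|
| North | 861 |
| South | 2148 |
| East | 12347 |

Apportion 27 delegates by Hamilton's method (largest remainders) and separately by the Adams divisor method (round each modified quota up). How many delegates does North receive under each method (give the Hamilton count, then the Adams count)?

1 and 2

Hamilton: North 1, South 4, East 22.
Adams: North 2, South 4, East 21.
North gets 1 under Hamilton and 2 under Adams.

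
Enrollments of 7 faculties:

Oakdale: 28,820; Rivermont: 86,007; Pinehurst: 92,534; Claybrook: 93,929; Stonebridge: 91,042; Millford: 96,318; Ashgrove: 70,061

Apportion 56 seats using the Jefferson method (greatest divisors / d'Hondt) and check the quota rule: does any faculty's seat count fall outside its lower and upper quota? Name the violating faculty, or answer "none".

Standard quotas: Oakdale 2.889, Rivermont 8.621, Pinehurst 9.275, Claybrook 9.415, Stonebridge 9.125, Millford 9.654, Ashgrove 7.022.
Jefferson allocation: Oakdale 3, Rivermont 9, Pinehurst 9, Claybrook 9, Stonebridge 9, Millford 10, Ashgrove 7.
Every allocation lies between the lower and upper quota.

none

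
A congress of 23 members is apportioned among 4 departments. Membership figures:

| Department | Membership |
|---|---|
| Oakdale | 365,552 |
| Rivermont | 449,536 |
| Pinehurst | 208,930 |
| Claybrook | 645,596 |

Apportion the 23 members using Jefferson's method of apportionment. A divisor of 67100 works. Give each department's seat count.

With modified divisor 67100: modified quotas Oakdale 5.448, Rivermont 6.699, Pinehurst 3.114, Claybrook 9.621.
Rounding down: Oakdale 5, Rivermont 6, Pinehurst 3, Claybrook 9 (total 23).

Oakdale 5, Rivermont 6, Pinehurst 3, Claybrook 9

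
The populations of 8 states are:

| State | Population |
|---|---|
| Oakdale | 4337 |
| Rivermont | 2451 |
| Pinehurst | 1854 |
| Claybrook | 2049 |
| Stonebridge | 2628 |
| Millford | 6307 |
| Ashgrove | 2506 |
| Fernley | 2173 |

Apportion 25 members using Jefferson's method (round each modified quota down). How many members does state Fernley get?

Standard divisor 24305/25 ≈ 972.2; standard quotas: Oakdale 4.461, Rivermont 2.521, Pinehurst 1.907, Claybrook 2.108, Stonebridge 2.703, Millford 6.487, Ashgrove 2.578, Fernley 2.235.
Rounding down gives 4, 2, 1, 2, 2, 6, 2, 2 = 21 seats, so the divisor must be adjusted.
With modified divisor 850: modified quotas Oakdale 5.102, Rivermont 2.884, Pinehurst 2.181, Claybrook 2.411, Stonebridge 3.092, Millford 7.420, Ashgrove 2.948, Fernley 2.556.
Rounding down: Oakdale 5, Rivermont 2, Pinehurst 2, Claybrook 2, Stonebridge 3, Millford 7, Ashgrove 2, Fernley 2 (total 25).
Fernley receives 2.

2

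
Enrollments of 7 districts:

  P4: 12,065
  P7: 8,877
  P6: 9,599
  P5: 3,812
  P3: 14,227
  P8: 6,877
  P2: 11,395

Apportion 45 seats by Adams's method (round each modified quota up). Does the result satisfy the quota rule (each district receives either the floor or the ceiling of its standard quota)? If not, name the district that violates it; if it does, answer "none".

none

Standard quotas: P4 8.121, P7 5.975, P6 6.461, P5 2.566, P3 9.577, P8 4.629, P2 7.670.
Adams allocation: P4 8, P7 6, P6 6, P5 3, P3 9, P8 5, P2 8.
Every allocation lies between the lower and upper quota.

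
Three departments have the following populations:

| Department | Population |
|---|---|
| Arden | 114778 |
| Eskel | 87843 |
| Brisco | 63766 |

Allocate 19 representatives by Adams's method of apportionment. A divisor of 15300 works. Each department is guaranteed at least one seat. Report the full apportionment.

With modified divisor 15300: modified quotas Arden 7.502, Eskel 5.741, Brisco 4.168.
Rounding up: Arden 8, Eskel 6, Brisco 5 (total 19).

Arden: 8; Eskel: 6; Brisco: 5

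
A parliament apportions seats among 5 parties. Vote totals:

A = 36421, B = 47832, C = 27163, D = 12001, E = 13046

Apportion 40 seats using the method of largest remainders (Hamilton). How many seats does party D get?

The standard divisor is 136463/40 ≈ 3411.575.
Standard quotas: A 10.6757, B 14.0205, C 7.9620, D 3.5177, E 3.8240.
Lower quotas: A 10, B 14, C 7, D 3, E 3 (sum 37, leaving 3 seats).
Remainders in descending order: C 0.9620, E 0.8240, A 0.6757, D 0.5177, B 0.0205.
Largest remainders: C, E, A receive the extra seats.
D receives 3.

3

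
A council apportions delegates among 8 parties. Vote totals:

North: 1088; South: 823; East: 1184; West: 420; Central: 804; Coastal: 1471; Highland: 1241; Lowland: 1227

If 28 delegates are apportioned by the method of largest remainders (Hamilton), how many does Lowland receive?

Standard divisor: 8258 ÷ 28 ≈ 294.929.
Standard quotas: North 3.689, South 2.791, East 4.015, West 1.424, Central 2.726, Coastal 4.988, Highland 4.208, Lowland 4.160.
Lower quotas: North 3, South 2, East 4, West 1, Central 2, Coastal 4, Highland 4, Lowland 4 (sum 24, leaving 4 seats).
Remainders in descending order: Coastal 0.988, South 0.791, Central 0.726, North 0.689, West 0.424, Highland 0.208, Lowland 0.160, East 0.015.
Largest remainders: Coastal, South, Central, North receive the extra seats.
Lowland receives 4.

4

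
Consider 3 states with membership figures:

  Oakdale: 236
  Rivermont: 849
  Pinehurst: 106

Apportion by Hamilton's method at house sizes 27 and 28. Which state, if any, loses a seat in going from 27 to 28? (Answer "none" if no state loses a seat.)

Pinehurst

At 27 seats: Oakdale 5, Rivermont 19, Pinehurst 3.
At 28 seats: Oakdale 6, Rivermont 20, Pinehurst 2.
Pinehurst drops from 3 to 2.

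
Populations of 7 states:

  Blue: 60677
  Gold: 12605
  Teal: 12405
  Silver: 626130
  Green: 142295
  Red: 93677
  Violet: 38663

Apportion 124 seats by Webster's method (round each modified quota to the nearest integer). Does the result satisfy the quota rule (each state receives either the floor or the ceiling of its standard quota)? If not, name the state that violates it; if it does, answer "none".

Standard quotas: Blue 7.627, Gold 1.584, Teal 1.559, Silver 78.706, Green 17.887, Red 11.775, Violet 4.860.
Webster allocation: Blue 8, Gold 2, Teal 2, Silver 77, Green 18, Red 12, Violet 5.
Silver has quota 78.706 (lower 78, upper 79) but receives 77 — outside the quota interval.

Silver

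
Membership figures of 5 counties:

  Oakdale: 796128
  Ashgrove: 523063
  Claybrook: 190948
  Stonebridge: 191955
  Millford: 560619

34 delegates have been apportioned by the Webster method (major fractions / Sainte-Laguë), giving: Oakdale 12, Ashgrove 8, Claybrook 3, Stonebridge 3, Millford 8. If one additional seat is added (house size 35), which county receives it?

Millford

Priority for the next seat is population ÷ (current seats + 0.5).
Priorities: Oakdale 63690.240, Ashgrove 61536.824, Claybrook 54556.571, Stonebridge 54844.286, Millford 65955.176.
Highest priority: Millford.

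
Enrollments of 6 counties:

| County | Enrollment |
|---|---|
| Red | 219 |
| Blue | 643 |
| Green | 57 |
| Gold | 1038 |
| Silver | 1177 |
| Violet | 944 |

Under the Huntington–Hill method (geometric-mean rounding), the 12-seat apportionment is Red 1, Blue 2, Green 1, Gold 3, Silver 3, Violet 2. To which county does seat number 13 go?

Violet

Priority for the next seat is population ÷ (√(s·(s+1))).
Priorities: Red 154.856, Blue 262.504, Green 40.305, Gold 299.645, Silver 339.771, Violet 385.386.
Highest priority: Violet.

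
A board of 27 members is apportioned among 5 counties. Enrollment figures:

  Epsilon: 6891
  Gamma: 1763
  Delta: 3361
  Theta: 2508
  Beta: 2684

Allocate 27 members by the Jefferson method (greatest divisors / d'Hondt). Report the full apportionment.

Standard divisor 17207/27 ≈ 637.296; standard quotas: Epsilon 10.813, Gamma 2.766, Delta 5.274, Theta 3.935, Beta 4.212.
Rounding down gives 10, 2, 5, 3, 4 = 24 seats, so the divisor must be adjusted.
With modified divisor 580: modified quotas Epsilon 11.881, Gamma 3.040, Delta 5.795, Theta 4.324, Beta 4.628.
Rounding down: Epsilon 11, Gamma 3, Delta 5, Theta 4, Beta 4 (total 27).

Epsilon: 11, Gamma: 3, Delta: 5, Theta: 4, Beta: 4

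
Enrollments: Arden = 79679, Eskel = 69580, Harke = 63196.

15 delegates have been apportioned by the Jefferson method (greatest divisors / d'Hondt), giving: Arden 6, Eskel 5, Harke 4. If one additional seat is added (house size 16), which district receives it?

Harke

Priority for the next seat is population ÷ (current seats + 1).
Priorities: Arden 11382.714, Eskel 11596.667, Harke 12639.200.
Highest priority: Harke.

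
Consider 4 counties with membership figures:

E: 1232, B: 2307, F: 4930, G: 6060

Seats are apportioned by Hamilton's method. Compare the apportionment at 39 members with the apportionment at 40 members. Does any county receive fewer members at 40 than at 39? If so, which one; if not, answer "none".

E

At 39 seats: E 4, B 6, F 13, G 16.
At 40 seats: E 3, B 6, F 14, G 17.
E drops from 4 to 3.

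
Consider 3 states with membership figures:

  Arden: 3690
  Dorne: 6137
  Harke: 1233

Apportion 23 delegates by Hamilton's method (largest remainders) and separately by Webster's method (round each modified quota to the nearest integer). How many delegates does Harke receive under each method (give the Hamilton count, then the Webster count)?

2 and 3

Hamilton: Arden 8, Dorne 13, Harke 2.
Webster: Arden 8, Dorne 12, Harke 3.
Harke gets 2 under Hamilton and 3 under Webster.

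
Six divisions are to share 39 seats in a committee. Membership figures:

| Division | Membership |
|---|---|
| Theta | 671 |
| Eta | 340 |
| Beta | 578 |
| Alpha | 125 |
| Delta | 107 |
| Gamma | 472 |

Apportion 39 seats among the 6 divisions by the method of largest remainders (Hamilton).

Standard divisor: 2293 ÷ 39 ≈ 58.795.
Standard quotas: Theta 11.413, Eta 5.783, Beta 9.831, Alpha 2.126, Delta 1.820, Gamma 8.028.
Lower quotas: Theta 11, Eta 5, Beta 9, Alpha 2, Delta 1, Gamma 8 (sum 36, leaving 3 seats).
Remainders in descending order: Beta 0.831, Delta 0.820, Eta 0.783, Theta 0.413, Alpha 0.126, Gamma 0.028.
The surplus seats go to Beta, Delta, Eta.

Theta 11, Eta 6, Beta 10, Alpha 2, Delta 2, Gamma 8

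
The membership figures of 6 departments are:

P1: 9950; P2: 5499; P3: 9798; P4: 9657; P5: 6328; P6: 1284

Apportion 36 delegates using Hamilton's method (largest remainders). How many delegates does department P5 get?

Total 42516; standard divisor 42516/36 = 1181.
Standard quotas: P1 8.4251, P2 4.6562, P3 8.2964, P4 8.1770, P5 5.3582, P6 1.0872.
Lower quotas: P1 8, P2 4, P3 8, P4 8, P5 5, P6 1 (sum 34, leaving 2 seats).
Remainders in descending order: P2 0.6562, P1 0.4251, P5 0.3582, P3 0.2964, P4 0.1770, P6 0.0872.
Largest remainders: P2, P1 receive the extra seats.
P5 receives 5.

5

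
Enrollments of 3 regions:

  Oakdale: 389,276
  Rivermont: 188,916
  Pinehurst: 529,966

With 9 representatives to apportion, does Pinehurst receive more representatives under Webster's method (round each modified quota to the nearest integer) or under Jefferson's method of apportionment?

Jefferson

Webster: Oakdale 3, Rivermont 2, Pinehurst 4.
Jefferson: Oakdale 3, Rivermont 1, Pinehurst 5.
Pinehurst gets 4 under Webster and 5 under Jefferson.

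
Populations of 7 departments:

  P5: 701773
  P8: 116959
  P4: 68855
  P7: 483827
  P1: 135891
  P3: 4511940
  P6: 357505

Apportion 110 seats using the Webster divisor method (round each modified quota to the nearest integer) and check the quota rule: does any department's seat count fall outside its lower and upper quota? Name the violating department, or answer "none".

P3

Standard quotas: P5 12.106, P8 2.018, P4 1.188, P7 8.346, P1 2.344, P3 77.832, P6 6.167.
Webster allocation: P5 12, P8 2, P4 1, P7 8, P1 2, P3 79, P6 6.
P3 has quota 77.832 (lower 77, upper 78) but receives 79 — outside the quota interval.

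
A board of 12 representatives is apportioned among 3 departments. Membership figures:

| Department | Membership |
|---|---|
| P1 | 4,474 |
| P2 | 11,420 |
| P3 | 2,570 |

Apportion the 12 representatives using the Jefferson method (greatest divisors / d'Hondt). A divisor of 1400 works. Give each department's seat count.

P1 3; P2 8; P3 1

With modified divisor 1400: modified quotas P1 3.196, P2 8.157, P3 1.836.
Rounding down: P1 3, P2 8, P3 1 (total 12).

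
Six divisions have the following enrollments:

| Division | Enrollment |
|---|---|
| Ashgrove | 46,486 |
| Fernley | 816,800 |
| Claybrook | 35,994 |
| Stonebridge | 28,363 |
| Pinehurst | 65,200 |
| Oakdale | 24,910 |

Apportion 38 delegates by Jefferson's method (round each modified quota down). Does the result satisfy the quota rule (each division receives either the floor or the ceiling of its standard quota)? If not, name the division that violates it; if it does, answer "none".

Standard quotas: Ashgrove 1.736, Fernley 30.497, Claybrook 1.344, Stonebridge 1.059, Pinehurst 2.434, Oakdale 0.930.
Jefferson allocation: Ashgrove 1, Fernley 32, Claybrook 1, Stonebridge 1, Pinehurst 2, Oakdale 1.
Fernley has quota 30.497 (lower 30, upper 31) but receives 32 — outside the quota interval.

Fernley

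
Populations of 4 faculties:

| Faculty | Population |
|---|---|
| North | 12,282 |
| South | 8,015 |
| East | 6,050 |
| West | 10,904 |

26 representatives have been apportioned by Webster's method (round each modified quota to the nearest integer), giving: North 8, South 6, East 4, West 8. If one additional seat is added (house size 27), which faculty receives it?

North

Priority for the next seat is population ÷ (current seats + 0.5).
Priorities: North 1444.941, South 1233.077, East 1344.444, West 1282.824.
Highest priority: North.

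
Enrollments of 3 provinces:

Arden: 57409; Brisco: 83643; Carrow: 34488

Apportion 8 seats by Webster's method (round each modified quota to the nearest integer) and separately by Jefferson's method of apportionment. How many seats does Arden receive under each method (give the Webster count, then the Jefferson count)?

2 and 3

Webster: Arden 2, Brisco 4, Carrow 2.
Jefferson: Arden 3, Brisco 4, Carrow 1.
Arden gets 2 under Webster and 3 under Jefferson.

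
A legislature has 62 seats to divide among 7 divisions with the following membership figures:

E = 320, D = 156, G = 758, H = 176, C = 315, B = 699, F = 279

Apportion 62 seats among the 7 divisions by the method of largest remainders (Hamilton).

Total 2703; standard divisor 2703/62 ≈ 43.597.
Standard quotas: E 7.340, D 3.578, G 17.387, H 4.037, C 7.225, B 16.033, F 6.400.
Lower quotas: E 7, D 3, G 17, H 4, C 7, B 16, F 6 (sum 60, leaving 2 seats).
Remainders in descending order: D 0.578, F 0.400, G 0.387, E 0.340, C 0.225, H 0.037, B 0.033.
The surplus seats go to D, F.

E: 7, D: 4, G: 17, H: 4, C: 7, B: 16, F: 7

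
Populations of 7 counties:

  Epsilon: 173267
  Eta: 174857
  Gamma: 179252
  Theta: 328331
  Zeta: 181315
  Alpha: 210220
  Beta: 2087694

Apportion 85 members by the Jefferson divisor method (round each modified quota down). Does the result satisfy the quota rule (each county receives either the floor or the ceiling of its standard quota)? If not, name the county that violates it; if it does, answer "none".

Standard quotas: Epsilon 4.416, Eta 4.457, Gamma 4.569, Theta 8.368, Zeta 4.621, Alpha 5.358, Beta 53.211.
Jefferson allocation: Epsilon 4, Eta 4, Gamma 4, Theta 8, Zeta 4, Alpha 5, Beta 56.
Beta has quota 53.211 (lower 53, upper 54) but receives 56 — outside the quota interval.

Beta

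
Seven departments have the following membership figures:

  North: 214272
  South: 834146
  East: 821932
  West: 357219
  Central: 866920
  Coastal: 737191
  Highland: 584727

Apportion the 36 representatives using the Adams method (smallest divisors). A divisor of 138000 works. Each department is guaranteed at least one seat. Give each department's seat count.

With modified divisor 138000: modified quotas North 1.553, South 6.045, East 5.956, West 2.589, Central 6.282, Coastal 5.342, Highland 4.237.
Rounding up: North 2, South 7, East 6, West 3, Central 7, Coastal 6, Highland 5 (total 36).

North=2, South=7, East=6, West=3, Central=7, Coastal=6, Highland=5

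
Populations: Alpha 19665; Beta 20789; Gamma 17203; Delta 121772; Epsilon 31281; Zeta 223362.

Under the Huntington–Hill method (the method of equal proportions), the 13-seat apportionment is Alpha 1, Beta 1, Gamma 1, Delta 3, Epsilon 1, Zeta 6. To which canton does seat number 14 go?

Priority for the next seat is population ÷ (√(s·(s+1))).
Priorities: Alpha 13905.255, Beta 14700.043, Gamma 12164.358, Delta 35152.548, Epsilon 22119.007, Zeta 34465.505.
Highest priority: Delta.

Delta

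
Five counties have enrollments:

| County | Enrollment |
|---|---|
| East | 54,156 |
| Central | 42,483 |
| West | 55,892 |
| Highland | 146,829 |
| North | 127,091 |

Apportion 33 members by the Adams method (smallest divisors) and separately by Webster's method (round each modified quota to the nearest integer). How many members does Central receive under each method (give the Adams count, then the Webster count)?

4 and 3

Adams: East 4, Central 4, West 4, Highland 11, North 10.
Webster: East 4, Central 3, West 4, Highland 12, North 10.
Central gets 4 under Adams and 3 under Webster.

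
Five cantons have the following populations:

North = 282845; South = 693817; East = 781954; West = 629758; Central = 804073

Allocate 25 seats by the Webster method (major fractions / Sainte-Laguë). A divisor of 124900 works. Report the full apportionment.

North=2, South=6, East=6, West=5, Central=6

With modified divisor 124900: modified quotas North 2.265, South 5.555, East 6.261, West 5.042, Central 6.438.
Rounding to the nearest integer: North 2, South 6, East 6, West 5, Central 6 (total 25).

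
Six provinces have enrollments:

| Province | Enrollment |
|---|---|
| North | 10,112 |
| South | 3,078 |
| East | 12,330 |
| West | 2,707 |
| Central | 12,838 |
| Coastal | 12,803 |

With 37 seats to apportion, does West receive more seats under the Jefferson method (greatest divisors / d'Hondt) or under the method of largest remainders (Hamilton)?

Jefferson: North 7, South 2, East 9, West 1, Central 9, Coastal 9.
Hamilton: North 7, South 2, East 8, West 2, Central 9, Coastal 9.
West gets 1 under Jefferson and 2 under Hamilton.

Hamilton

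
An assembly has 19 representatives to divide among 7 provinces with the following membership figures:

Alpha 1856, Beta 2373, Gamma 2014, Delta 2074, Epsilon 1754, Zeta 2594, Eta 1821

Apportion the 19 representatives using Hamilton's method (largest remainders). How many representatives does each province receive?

The standard divisor is 14486/19 ≈ 762.421.
Standard quotas: Alpha 2.434, Beta 3.112, Gamma 2.642, Delta 2.720, Epsilon 2.301, Zeta 3.402, Eta 2.388.
Lower quotas: Alpha 2, Beta 3, Gamma 2, Delta 2, Epsilon 2, Zeta 3, Eta 2 (sum 16, leaving 3 seats).
Remainders in descending order: Delta 0.720, Gamma 0.642, Alpha 0.434, Zeta 0.402, Eta 0.388, Epsilon 0.301, Beta 0.112.
Largest remainders: Delta, Gamma, Alpha receive the extra seats.

Alpha 3; Beta 3; Gamma 3; Delta 3; Epsilon 2; Zeta 3; Eta 2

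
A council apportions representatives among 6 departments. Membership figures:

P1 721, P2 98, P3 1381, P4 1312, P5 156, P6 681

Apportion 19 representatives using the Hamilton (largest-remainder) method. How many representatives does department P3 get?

Total 4349; standard divisor 4349/19 ≈ 228.895.
Standard quotas: P1 3.150, P2 0.428, P3 6.033, P4 5.732, P5 0.682, P6 2.975.
Lower quotas: P1 3, P2 0, P3 6, P4 5, P5 0, P6 2 (sum 16, leaving 3 seats).
Remainders in descending order: P6 0.975, P4 0.732, P5 0.682, P2 0.428, P1 0.150, P3 0.033.
The surplus seats go to P6, P4, P5.
P3 receives 6.

6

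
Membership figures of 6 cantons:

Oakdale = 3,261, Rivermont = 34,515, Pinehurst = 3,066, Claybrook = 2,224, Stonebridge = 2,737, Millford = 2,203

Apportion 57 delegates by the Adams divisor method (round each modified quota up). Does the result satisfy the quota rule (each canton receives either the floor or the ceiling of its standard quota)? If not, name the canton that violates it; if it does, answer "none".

Rivermont

Standard quotas: Oakdale 3.872, Rivermont 40.981, Pinehurst 3.640, Claybrook 2.641, Stonebridge 3.250, Millford 2.616.
Adams allocation: Oakdale 4, Rivermont 39, Pinehurst 4, Claybrook 3, Stonebridge 4, Millford 3.
Rivermont has quota 40.981 (lower 40, upper 41) but receives 39 — outside the quota interval.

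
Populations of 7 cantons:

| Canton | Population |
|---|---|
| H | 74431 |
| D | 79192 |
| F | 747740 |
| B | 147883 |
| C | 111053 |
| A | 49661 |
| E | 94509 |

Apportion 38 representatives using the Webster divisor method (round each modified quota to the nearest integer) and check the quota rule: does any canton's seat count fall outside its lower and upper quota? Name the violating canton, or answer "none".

F

Standard quotas: H 2.168, D 2.307, F 21.782, B 4.308, C 3.235, A 1.447, E 2.753.
Webster allocation: H 2, D 2, F 23, B 4, C 3, A 1, E 3.
F has quota 21.782 (lower 21, upper 22) but receives 23 — outside the quota interval.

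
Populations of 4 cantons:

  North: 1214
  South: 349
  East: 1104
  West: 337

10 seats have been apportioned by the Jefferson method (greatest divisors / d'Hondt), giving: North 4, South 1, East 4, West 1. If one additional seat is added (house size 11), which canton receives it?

Priority for the next seat is population ÷ (current seats + 1).
Priorities: North 242.800, South 174.500, East 220.800, West 168.500.
Highest priority: North.

North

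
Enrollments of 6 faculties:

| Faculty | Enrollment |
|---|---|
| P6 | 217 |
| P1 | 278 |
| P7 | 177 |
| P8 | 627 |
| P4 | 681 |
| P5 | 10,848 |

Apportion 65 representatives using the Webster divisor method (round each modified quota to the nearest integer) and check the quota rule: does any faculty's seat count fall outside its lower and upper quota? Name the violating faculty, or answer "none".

P5

Standard quotas: P6 1.100, P1 1.409, P7 0.897, P8 3.177, P4 3.451, P5 54.967.
Webster allocation: P6 1, P1 1, P7 1, P8 3, P4 3, P5 56.
P5 has quota 54.967 (lower 54, upper 55) but receives 56 — outside the quota interval.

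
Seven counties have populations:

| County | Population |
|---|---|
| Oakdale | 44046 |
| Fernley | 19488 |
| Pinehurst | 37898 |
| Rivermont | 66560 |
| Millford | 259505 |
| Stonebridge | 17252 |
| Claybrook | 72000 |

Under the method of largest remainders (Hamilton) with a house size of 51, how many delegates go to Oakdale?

4

The standard divisor is 516749/51 ≈ 10132.333.
Standard quotas: Oakdale 4.3471, Fernley 1.9233, Pinehurst 3.7403, Rivermont 6.5691, Millford 25.6116, Stonebridge 1.7027, Claybrook 7.1060.
Lower quotas: Oakdale 4, Fernley 1, Pinehurst 3, Rivermont 6, Millford 25, Stonebridge 1, Claybrook 7 (sum 47, leaving 4 seats).
Remainders in descending order: Fernley 0.9233, Pinehurst 0.7403, Stonebridge 0.7027, Millford 0.6116, Rivermont 0.5691, Oakdale 0.3471, Claybrook 0.1060.
The surplus seats go to Fernley, Pinehurst, Stonebridge, Millford.
Oakdale receives 4.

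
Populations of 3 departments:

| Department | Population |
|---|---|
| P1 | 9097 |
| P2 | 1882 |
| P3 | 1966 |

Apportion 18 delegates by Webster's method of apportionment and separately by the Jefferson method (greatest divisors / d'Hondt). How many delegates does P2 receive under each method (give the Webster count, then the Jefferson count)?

3 and 2

Webster: P1 12, P2 3, P3 3.
Jefferson: P1 13, P2 2, P3 3.
P2 gets 3 under Webster and 2 under Jefferson.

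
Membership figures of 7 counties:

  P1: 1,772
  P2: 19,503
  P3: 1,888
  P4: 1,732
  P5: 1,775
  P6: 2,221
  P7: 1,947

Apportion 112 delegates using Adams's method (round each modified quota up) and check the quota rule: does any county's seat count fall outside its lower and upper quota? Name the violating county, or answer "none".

P2

Standard quotas: P1 6.436, P2 70.833, P3 6.857, P4 6.290, P5 6.447, P6 8.066, P7 7.071.
Adams allocation: P1 7, P2 69, P3 7, P4 7, P5 7, P6 8, P7 7.
P2 has quota 70.833 (lower 70, upper 71) but receives 69 — outside the quota interval.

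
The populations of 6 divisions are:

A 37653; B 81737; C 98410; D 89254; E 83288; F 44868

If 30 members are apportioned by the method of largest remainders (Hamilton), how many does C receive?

The standard divisor is 435210/30 = 14507.
Standard quotas: A 2.5955, B 5.6343, C 6.7836, D 6.1525, E 5.7412, F 3.0929.
Lower quotas: A 2, B 5, C 6, D 6, E 5, F 3 (sum 27, leaving 3 seats).
Remainders in descending order: C 0.7836, E 0.7412, B 0.6343, A 0.5955, D 0.1525, F 0.0929.
Largest remainders: C, E, B receive the extra seats.
C receives 7.

7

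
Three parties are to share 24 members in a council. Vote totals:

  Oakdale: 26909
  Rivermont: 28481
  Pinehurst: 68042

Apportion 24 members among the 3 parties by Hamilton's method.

Standard divisor: 123432 ÷ 24 = 5143.
Standard quotas: Oakdale 5.2322, Rivermont 5.5378, Pinehurst 13.2300.
Lower quotas: Oakdale 5, Rivermont 5, Pinehurst 13 (sum 23, leaving 1 seat).
Remainders in descending order: Rivermont 0.5378, Oakdale 0.2322, Pinehurst 0.2300.
The surplus seat goes to Rivermont.

Oakdale 5; Rivermont 6; Pinehurst 13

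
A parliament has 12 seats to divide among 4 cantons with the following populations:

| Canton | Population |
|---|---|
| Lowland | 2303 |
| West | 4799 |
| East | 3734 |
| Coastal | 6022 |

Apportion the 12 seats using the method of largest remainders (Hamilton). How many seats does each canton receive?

Lowland: 2, West: 3, East: 3, Coastal: 4

Standard divisor: 16858 ÷ 12 ≈ 1404.833.
Standard quotas: Lowland 1.6393, West 3.4161, East 2.6580, Coastal 4.2866.
Lower quotas: Lowland 1, West 3, East 2, Coastal 4 (sum 10, leaving 2 seats).
Remainders in descending order: East 0.6580, Lowland 0.6393, West 0.4161, Coastal 0.2866.
The surplus seats go to East, Lowland.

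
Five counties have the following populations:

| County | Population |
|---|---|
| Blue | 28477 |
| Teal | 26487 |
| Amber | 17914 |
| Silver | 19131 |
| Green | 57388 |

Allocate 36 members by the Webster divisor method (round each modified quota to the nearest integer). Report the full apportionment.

Standard divisor 149397/36 ≈ 4149.917; standard quotas: Blue 6.862, Teal 6.383, Amber 4.317, Silver 4.610, Green 13.829.
Rounding to the nearest integer gives Blue 7, Teal 6, Amber 4, Silver 5, Green 14 — total 36, matching the house size, so no adjustment is needed.

Blue: 7, Teal: 6, Amber: 4, Silver: 5, Green: 14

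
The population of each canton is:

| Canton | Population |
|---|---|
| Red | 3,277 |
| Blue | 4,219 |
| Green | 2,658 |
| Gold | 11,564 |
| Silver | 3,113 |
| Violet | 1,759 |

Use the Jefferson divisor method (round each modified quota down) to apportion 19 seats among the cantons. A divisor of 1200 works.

With modified divisor 1200: modified quotas Red 2.731, Blue 3.516, Green 2.215, Gold 9.637, Silver 2.594, Violet 1.466.
Rounding down: Red 2, Blue 3, Green 2, Gold 9, Silver 2, Violet 1 (total 19).

Red 2, Blue 3, Green 2, Gold 9, Silver 2, Violet 1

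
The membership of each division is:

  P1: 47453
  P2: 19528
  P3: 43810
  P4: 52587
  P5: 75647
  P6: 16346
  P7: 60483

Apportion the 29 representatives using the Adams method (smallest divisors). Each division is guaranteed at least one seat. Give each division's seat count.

Standard divisor 315854/29 ≈ 10891.517; standard quotas: P1 4.357, P2 1.793, P3 4.022, P4 4.828, P5 6.945, P6 1.501, P7 5.553.
Rounding up gives 5, 2, 5, 5, 7, 2, 6 = 32 seats, so the divisor must be adjusted.
With modified divisor 12400: modified quotas P1 3.827, P2 1.575, P3 3.533, P4 4.241, P5 6.101, P6 1.318, P7 4.878.
Rounding up: P1 4, P2 2, P3 4, P4 5, P5 7, P6 2, P7 5 (total 29).

P1 4; P2 2; P3 4; P4 5; P5 7; P6 2; P7 5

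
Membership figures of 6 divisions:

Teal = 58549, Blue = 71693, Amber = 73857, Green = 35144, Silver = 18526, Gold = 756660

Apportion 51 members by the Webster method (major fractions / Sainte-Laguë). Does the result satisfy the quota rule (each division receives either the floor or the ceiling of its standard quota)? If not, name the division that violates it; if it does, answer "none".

Gold

Standard quotas: Teal 2.944, Blue 3.604, Amber 3.713, Green 1.767, Silver 0.931, Gold 38.041.
Webster allocation: Teal 3, Blue 4, Amber 4, Green 2, Silver 1, Gold 37.
Gold has quota 38.041 (lower 38, upper 39) but receives 37 — outside the quota interval.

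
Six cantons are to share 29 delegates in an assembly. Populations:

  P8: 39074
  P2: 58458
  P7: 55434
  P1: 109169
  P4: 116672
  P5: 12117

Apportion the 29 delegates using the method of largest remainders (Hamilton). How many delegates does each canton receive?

P8: 3, P2: 4, P7: 4, P1: 8, P4: 9, P5: 1

The standard divisor is 390924/29 ≈ 13480.138.
Standard quotas: P8 2.8986, P2 4.3366, P7 4.1123, P1 8.0985, P4 8.6551, P5 0.8989.
Lower quotas: P8 2, P2 4, P7 4, P1 8, P4 8, P5 0 (sum 26, leaving 3 seats).
Remainders in descending order: P5 0.8989, P8 0.8986, P4 0.6551, P2 0.3366, P7 0.1123, P1 0.0985.
The surplus seats go to P5, P8, P4.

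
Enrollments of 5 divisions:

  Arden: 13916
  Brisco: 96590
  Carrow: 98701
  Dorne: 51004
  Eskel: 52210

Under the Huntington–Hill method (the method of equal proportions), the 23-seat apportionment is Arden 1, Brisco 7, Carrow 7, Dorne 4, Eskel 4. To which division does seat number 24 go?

Priority for the next seat is population ÷ (√(s·(s+1))).
Priorities: Arden 9840.098, Brisco 12907.382, Carrow 13189.476, Dorne 11404.841, Eskel 11674.511.
Highest priority: Carrow.

Carrow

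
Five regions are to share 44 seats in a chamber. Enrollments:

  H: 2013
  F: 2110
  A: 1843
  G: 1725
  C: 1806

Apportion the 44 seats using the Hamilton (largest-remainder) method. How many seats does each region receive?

Total 9497; standard divisor 9497/44 ≈ 215.841.
Standard quotas: H 9.326, F 9.776, A 8.539, G 7.992, C 8.367.
Lower quotas: H 9, F 9, A 8, G 7, C 8 (sum 41, leaving 3 seats).
Remainders in descending order: G 0.992, F 0.776, A 0.539, C 0.367, H 0.326.
The surplus seats go to G, F, A.

H 9, F 10, A 9, G 8, C 8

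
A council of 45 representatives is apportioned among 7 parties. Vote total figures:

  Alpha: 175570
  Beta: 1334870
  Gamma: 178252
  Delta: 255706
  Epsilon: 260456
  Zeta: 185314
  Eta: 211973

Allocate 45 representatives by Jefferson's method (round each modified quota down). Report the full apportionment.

Alpha 3, Beta 25, Gamma 3, Delta 4, Epsilon 4, Zeta 3, Eta 3

Standard divisor 2602141/45 ≈ 57825.356; standard quotas: Alpha 3.036, Beta 23.085, Gamma 3.083, Delta 4.422, Epsilon 4.504, Zeta 3.205, Eta 3.666.
Rounding down gives 3, 23, 3, 4, 4, 3, 3 = 43 seats, so the divisor must be adjusted.
With modified divisor 53274.3: modified quotas Alpha 3.296, Beta 25.057, Gamma 3.346, Delta 4.800, Epsilon 4.889, Zeta 3.478, Eta 3.979.
Rounding down: Alpha 3, Beta 25, Gamma 3, Delta 4, Epsilon 4, Zeta 3, Eta 3 (total 45).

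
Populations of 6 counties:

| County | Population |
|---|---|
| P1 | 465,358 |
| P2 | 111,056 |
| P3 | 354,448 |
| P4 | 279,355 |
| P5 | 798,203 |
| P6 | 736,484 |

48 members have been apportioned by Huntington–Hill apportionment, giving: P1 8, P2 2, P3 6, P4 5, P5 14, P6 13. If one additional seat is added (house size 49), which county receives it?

P5

Priority for the next seat is population ÷ (√(s·(s+1))).
Priorities: P1 54842.966, P2 45338.422, P3 54692.514, P4 51003.012, P5 55081.240, P6 54591.826.
Highest priority: P5.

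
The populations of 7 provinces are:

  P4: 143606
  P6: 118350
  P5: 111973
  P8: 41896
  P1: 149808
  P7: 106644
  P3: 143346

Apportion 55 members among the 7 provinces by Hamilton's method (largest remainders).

Standard divisor: 815623 ÷ 55 ≈ 14829.509.
Standard quotas: P4 9.6838, P6 7.9807, P5 7.5507, P8 2.8252, P1 10.1020, P7 7.1913, P3 9.6663.
Lower quotas: P4 9, P6 7, P5 7, P8 2, P1 10, P7 7, P3 9 (sum 51, leaving 4 seats).
Remainders in descending order: P6 0.9807, P8 0.8252, P4 0.6838, P3 0.6663, P5 0.5507, P7 0.1913, P1 0.1020.
The surplus seats go to P6, P8, P4, P3.

P4: 10, P6: 8, P5: 7, P8: 3, P1: 10, P7: 7, P3: 10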